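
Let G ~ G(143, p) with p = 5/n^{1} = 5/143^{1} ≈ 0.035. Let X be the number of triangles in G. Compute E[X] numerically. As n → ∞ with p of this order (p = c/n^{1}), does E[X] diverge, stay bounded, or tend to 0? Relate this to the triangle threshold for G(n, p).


Number of potential triangles: C(143, 3) = 477191.
Each occurs with probability p³ ≈ (0.035)³ ≈ 4.27466e-05.
By linearity: E[X] = C(143, 3)·p³ ≈ 477191 · 4.27466e-05 ≈ 20.398.
Here α = 1, so p = 5/n is exactly at the triangle threshold p ~ 1/n. Asymptotically E[X] → c³/6 = 5³/6 = 125/6 ≈ 20.833, a bounded constant. In this regime the triangle count is asymptotically Poisson(c³/6).

E[X] ≈ 20.398; in regime p = Θ(1/n^{1}) E[X] stays bounded (at the triangle threshold p ~ 1/n).


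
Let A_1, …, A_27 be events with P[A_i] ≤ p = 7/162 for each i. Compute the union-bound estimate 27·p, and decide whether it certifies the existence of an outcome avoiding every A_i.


Union bound: P[∪_{i=1}^{27} A_i] ≤ Σ_i P[A_i] ≤ 27·p = 27·(7/162) = 7/6.
Numerically: 7/6 ≈ 1.166667.
Is 7/6 < 1? NO.
Since the bound 7/6 is ≥ 1, the union bound is uninformative here; it does NOT by itself certify existence.

27·p = 7/6 ≈ 1.166667; existence NOT certified by the union bound.


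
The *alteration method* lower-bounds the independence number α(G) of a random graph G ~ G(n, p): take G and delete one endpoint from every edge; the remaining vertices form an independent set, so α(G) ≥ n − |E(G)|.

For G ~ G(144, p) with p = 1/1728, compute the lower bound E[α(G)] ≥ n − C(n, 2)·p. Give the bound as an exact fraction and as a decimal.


E[|E(G)|] = C(144, 2)·p = 10296 · (1/1728) = 143/24.
E[α(G)] ≥ n − E[|E(G)|] = 144 − 143/24 = 3313/24.
Numerically: ≈ 138.041667.
(This is only a lower bound; the true E[α(G)] may be larger.)

E[α(G)] ≥ 3313/24 ≈ 138.041667.


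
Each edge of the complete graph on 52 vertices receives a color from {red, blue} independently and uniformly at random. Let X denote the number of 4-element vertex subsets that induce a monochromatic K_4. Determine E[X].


Let X = Σ_S X_S over the C(52, 4) = 270725 subsets S of size 4, where X_S = 1 if the K_4 on S is monochromatic.
For a fixed S, the K_4 on S has C(4, 2) = 6 edges. P[all 6 edges red] = (1/2)^6, and likewise for blue, so P[monochromatic] = 2·(1/2)^6 = 2^{1 − 6} = 1/32.
Summing: E[X] = C(52, 4) · 2^{1 − 6} = 270725 · 1/32 = 270725/32.
Numerically: E[X] ≈ 8460.15625.

E[X] = C(52,4)·2^(1−C(4,2)) = 270725/32 ≈ 8460.15625.


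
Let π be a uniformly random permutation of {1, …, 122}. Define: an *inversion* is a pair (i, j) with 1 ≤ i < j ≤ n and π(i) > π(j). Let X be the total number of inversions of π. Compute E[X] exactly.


Write X = Σ X_I over the C(122, 2) = 7381 pairs i < j, with X_I the indicator of one inversion.
There are 7381 indicators.
For each fixed pair i < j, the values π(i) and π(j) are two distinct elements of {1, …, 122} in uniformly random order; by symmetry P[π(i) > π(j)] = 1/2.
By linearity: E[X] = 7381 · (1/2) = C(122, 2) · (1/2) = 7381/2 = 7381/2 ≈ 3690.50000.

E[X] = 7381/2 = 3690.50000.


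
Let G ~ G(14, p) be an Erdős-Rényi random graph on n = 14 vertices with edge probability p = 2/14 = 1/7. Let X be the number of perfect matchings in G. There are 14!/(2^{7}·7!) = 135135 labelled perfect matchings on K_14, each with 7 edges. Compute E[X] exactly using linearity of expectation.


K_14 has 14!/(2^{7}·7!) = 135135 labelled perfect matchings.
For each such perfect matching H, let X_H = 1 if all 7 edges of H are present in G. Then P[X_H = 1] = p^{7} = (1/7)^{7} = 1/823543.
By linearity: E[X] = Σ_H E[X_H] = 135135 · p^{7} = 135135 · 1/823543 = 19305/117649.
Numerically: E[X] ≈ 0.16409.

E[X] = 135135 · (1/7)^{7} = 19305/117649 ≈ 0.16409.


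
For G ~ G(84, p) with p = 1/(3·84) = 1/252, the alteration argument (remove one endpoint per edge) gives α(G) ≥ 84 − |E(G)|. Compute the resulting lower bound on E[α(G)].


E[|E(G)|] = C(84, 2)·p = 3486 · (1/252) = 83/6.
E[α(G)] ≥ n − E[|E(G)|] = 84 − 83/6 = 421/6.
Numerically: ≈ 70.166667.
(This is only a lower bound; the true E[α(G)] may be larger.)

E[α(G)] ≥ 421/6 ≈ 70.166667.


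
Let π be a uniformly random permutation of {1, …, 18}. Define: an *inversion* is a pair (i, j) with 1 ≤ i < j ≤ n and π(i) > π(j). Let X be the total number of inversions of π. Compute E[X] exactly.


Write X = Σ X_I over the C(18, 2) = 153 pairs i < j, with X_I the indicator of one inversion.
There are 153 indicators.
For each fixed pair i < j, the values π(i) and π(j) are two distinct elements of {1, …, 18} in uniformly random order; by symmetry P[π(i) > π(j)] = 1/2.
By linearity: E[X] = 153 · (1/2) = C(18, 2) · (1/2) = 153/2 = 153/2 ≈ 76.500.

E[X] = 153/2 = 76.500.


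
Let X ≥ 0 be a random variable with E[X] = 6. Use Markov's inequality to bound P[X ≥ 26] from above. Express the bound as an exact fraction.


μ = E[X] = 6, a = 26.
Markov: P[X ≥ 26] ≤ μ/a = (6)/26 = 3/13.
Numerically: ≈ 0.231.
(Since a = 26 > μ = 6.000, the bound 3/13 is < 1 and informative.)

P[X ≥ 26] ≤ 3/13 ≈ 0.231.


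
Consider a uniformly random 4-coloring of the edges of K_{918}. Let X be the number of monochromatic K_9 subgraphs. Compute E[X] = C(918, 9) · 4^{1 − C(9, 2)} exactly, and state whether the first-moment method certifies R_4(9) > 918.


E[X] = C(918, 9) · 4^{1 − 36} = 1226696518272037432620 · 4^{−35} = 1226696518272037432620/1180591620717411303424.
As a reduced fraction: E[X] = 306674129568009358155/295147905179352825856 ≈ 1.03905.
Is E[X] < 1? NO.
Since E[X] ≥ 1, the first-moment bound is inconclusive at n = 918; it does NOT by itself certify R_4(9) > 918.

E[X] = 306674129568009358155/295147905179352825856 ≈ 1.03905; E[X] ≥ 1; first-moment method inconclusive here.


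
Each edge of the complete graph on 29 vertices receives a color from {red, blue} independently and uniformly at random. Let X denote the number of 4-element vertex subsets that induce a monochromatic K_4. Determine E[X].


Let X = Σ_S X_S over the C(29, 4) = 23751 subsets S of size 4, where X_S = 1 if the K_4 on S is monochromatic.
For a fixed S, the K_4 on S has C(4, 2) = 6 edges. P[all 6 edges red] = (1/2)^6, and likewise for blue, so P[monochromatic] = 2·(1/2)^6 = 2^{1 − 6} = 1/32.
Summing: E[X] = C(29, 4) · 2^{1 − 6} = 23751 · 1/32 = 23751/32.
Numerically: E[X] ≈ 742.2188.

E[X] = C(29,4)·2^(1−C(4,2)) = 23751/32 ≈ 742.2188.


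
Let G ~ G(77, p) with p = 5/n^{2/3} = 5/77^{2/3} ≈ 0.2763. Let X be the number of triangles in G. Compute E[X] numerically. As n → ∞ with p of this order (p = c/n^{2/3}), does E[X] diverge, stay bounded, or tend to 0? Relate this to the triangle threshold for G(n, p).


Number of potential triangles: C(77, 3) = 73150.
Each occurs with probability p³ ≈ (0.2763)³ ≈ 2.108281e-02.
By linearity: E[X] = C(77, 3)·p³ ≈ 73150 · 2.108281e-02 ≈ 1542.2078.
Since α = 2/3 < 1, p = c/n^{2/3} ≫ 1/n is above the triangle threshold p ~ 1/n. Asymptotically E[X] ~ (c³/6)·n^{3(1−α)} = (5³/6)·n^{1} → ∞; triangles are abundant w.h.p.

E[X] ≈ 1542.2078; in regime p = Θ(1/n^{2/3}) E[X] diverges (above the triangle threshold p ~ 1/n).


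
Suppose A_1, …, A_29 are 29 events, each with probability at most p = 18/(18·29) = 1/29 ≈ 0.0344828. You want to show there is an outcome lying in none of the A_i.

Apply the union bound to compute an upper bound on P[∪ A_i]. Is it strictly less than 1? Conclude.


Union bound: P[∪_{i=1}^{29} A_i] ≤ Σ_i P[A_i] ≤ 29·p = 29·(1/29) = 1.
Numerically: 1 ≈ 1.0000000.
Is 1 < 1? NO.
Since the bound 1 is ≥ 1, the union bound is uninformative here; it does NOT by itself certify existence.

29·p = 1 ≈ 1.0000000; existence NOT certified by the union bound.


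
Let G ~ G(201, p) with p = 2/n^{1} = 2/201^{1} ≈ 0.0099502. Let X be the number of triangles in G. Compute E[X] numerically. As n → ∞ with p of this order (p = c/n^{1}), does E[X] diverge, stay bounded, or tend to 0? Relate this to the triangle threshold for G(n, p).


Number of potential triangles: C(201, 3) = 1333300.
Each occurs with probability p³ ≈ (0.0099502)³ ≈ 9.8514876e-07.
By linearity: E[X] = C(201, 3)·p³ ≈ 1333300 · 9.8514876e-07 ≈ 1.31350.
Here α = 1, so p = 2/n is exactly at the triangle threshold p ~ 1/n. Asymptotically E[X] → c³/6 = 2³/6 = 4/3 ≈ 1.33333, a bounded constant. In this regime the triangle count is asymptotically Poisson(c³/6).

E[X] ≈ 1.31350; in regime p = Θ(1/n^{1}) E[X] stays bounded (at the triangle threshold p ~ 1/n).


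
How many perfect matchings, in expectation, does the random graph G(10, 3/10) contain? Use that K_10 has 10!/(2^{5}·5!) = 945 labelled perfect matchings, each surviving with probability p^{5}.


K_10 has 10!/(2^{5}·5!) = 945 labelled perfect matchings.
For each such perfect matching H, let X_H = 1 if all 5 edges of H are present in G. Then P[X_H = 1] = p^{5} = (3/10)^{5} = 243/100000.
By linearity: E[X] = Σ_H E[X_H] = 945 · p^{5} = 945 · 243/100000 = 45927/20000.
Numerically: E[X] ≈ 2.29635.

E[X] = 945 · (3/10)^{5} = 45927/20000 ≈ 2.29635.


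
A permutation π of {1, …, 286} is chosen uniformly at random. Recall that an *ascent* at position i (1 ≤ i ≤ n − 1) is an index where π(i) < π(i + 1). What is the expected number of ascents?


Write X = Σ X_I over i = 1, …, 285, with X_I the indicator of one ascent.
There are 285 indicators.
For each fixed i, the pair (π(i), π(i+1)) is a uniformly random ordered pair of distinct values from {1, …, 286}; by symmetry P[π(i) < π(i+1)] = 1/2.
By linearity: E[X] = 285 · (1/2) = (286 − 1) · (1/2) = 285/2 ≈ 142.50000.

E[X] = 285/2 = 142.50000.


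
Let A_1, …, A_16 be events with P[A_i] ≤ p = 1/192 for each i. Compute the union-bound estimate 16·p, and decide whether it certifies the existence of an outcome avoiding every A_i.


Union bound: P[∪_{i=1}^{16} A_i] ≤ Σ_i P[A_i] ≤ 16·p = 16·(1/192) = 1/12.
Numerically: 1/12 ≈ 0.0833333.
Is 1/12 < 1? YES.
Since P[∪ A_i] ≤ 1/12 < 1, the complement has P[∩ A_i^c] ≥ 1 − 1/12 = 11/12 > 0, so some outcome avoids every A_i.

16·p = 1/12 ≈ 0.0833333; existence CERTIFIED by the union bound.


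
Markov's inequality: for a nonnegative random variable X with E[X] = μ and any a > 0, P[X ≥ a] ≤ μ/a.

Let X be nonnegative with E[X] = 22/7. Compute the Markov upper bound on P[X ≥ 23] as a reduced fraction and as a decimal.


μ = E[X] = 22/7, a = 23.
Markov: P[X ≥ 23] ≤ μ/a = (22/7)/23 = 22/161.
Numerically: ≈ 0.13665.
(Since a = 23 > μ = 3.14286, the bound 22/161 is < 1 and informative.)

P[X ≥ 23] ≤ 22/161 ≈ 0.13665.


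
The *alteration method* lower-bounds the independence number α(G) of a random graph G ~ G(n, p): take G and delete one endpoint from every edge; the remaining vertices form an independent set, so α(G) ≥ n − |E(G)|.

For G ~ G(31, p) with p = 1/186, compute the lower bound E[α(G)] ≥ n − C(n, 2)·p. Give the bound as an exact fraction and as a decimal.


E[|E(G)|] = C(31, 2)·p = 465 · (1/186) = 5/2.
E[α(G)] ≥ n − E[|E(G)|] = 31 − 5/2 = 57/2.
Numerically: ≈ 28.50000.
(This is only a lower bound; the true E[α(G)] may be larger.)

E[α(G)] ≥ 57/2 ≈ 28.50000.


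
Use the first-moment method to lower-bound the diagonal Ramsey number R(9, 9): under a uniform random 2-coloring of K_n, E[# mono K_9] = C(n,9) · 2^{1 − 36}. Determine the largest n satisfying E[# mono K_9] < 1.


We need C(n, 9) · 2^{1 − 36} < 1, i.e. C(n, 9) < 2^{36 − 1} = 34359738368.
Check values of n near the boundary:
  n = 63: C(63, 9) = 23667689815; 23667689815 < 34359738368? YES
  n = 64: C(64, 9) = 27540584512; 27540584512 < 34359738368? YES
  n = 65: C(65, 9) = 31966749880; 31966749880 < 34359738368? YES
  n = 66: C(66, 9) = 37014131440; 37014131440 < 34359738368? NO
  n = 67: C(67, 9) = 42757703560; 42757703560 < 34359738368? NO
  n = 68: C(68, 9) = 49280065120; 49280065120 < 34359738368? NO
The largest n with C(n, 9) < 34359738368 is n = 65 (where E[X] = 3995843735/4294967296 ≈ 0.9304). Hence R(9, 9) > 65, i.e. R(9, 9) ≥ 66.

Largest n = 65; hence R(9, 9) > 65.


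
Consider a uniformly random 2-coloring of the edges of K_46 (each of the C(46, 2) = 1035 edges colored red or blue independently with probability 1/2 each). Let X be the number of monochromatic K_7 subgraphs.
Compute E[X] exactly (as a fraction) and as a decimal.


Let X = Σ_S X_S over the C(46, 7) = 53524680 subsets S of size 7, where X_S = 1 if the K_7 on S is monochromatic.
For a fixed S, the K_7 on S has C(7, 2) = 21 edges. P[all 21 edges red] = (1/2)^21, and likewise for blue, so P[monochromatic] = 2·(1/2)^21 = 2^{1 − 21} = 1/1048576.
By linearity: E[X] = C(46, 7) · 2^{1 − 21} = 53524680 · 1/1048576 = 6690585/131072.
Numerically: E[X] ≈ 51.045113.

E[X] = C(46,7)·2^(1−C(7,2)) = 6690585/131072 ≈ 51.045113.


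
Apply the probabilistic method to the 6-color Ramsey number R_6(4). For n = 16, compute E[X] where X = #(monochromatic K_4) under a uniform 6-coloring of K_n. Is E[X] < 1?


E[X] = C(16, 4) · 6^{1 − 6} = 1820 · 6^{−5} = 1820/7776.
As a reduced fraction: E[X] = 455/1944 ≈ 0.234.
Is E[X] < 1? YES.
Since E[X] < 1, there exists a 6-coloring of K_{16} with no monochromatic K_4; hence R_6(4) > 16.

E[X] = 455/1944 ≈ 0.234; E[X] < 1, so R_6(4) > 16.


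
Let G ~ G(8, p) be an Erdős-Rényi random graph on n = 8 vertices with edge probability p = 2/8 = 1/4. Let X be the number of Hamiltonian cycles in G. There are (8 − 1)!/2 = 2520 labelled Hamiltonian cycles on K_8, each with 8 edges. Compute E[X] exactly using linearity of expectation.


K_8 has (8 − 1)!/2 = 2520 labelled Hamiltonian cycles.
For each such Hamiltonian cycle H, let X_H = 1 if all 8 edges of H are present in G. Then P[X_H = 1] = p^{8} = (1/4)^{8} = 1/65536.
By linearity of expectation: E[X] = Σ_H E[X_H] = 2520 · p^{8} = 2520 · 1/65536 = 315/8192.
Numerically: E[X] ≈ 0.03845.

E[X] = 2520 · (1/4)^{8} = 315/8192 ≈ 0.03845.


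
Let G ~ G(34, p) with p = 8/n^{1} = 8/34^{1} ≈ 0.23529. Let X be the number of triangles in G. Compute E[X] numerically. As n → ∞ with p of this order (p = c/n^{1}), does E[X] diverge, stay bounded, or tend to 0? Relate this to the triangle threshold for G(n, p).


Number of potential triangles: C(34, 3) = 5984.
Each occurs with probability p³ ≈ (0.23529)³ ≈ 1.3026664e-02.
By linearity: E[X] = C(34, 3)·p³ ≈ 5984 · 1.3026664e-02 ≈ 77.95156.
Here α = 1, so p = 8/n is exactly at the triangle threshold p ~ 1/n. Asymptotically E[X] → c³/6 = 8³/6 = 256/3 ≈ 85.33333, a bounded constant. In this regime the triangle count is asymptotically Poisson(c³/6).

E[X] ≈ 77.95156; in regime p = Θ(1/n^{1}) E[X] stays bounded (at the triangle threshold p ~ 1/n).


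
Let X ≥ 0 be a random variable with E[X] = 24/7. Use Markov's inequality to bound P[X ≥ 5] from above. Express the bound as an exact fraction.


μ = E[X] = 24/7, a = 5.
Markov: P[X ≥ 5] ≤ μ/a = (24/7)/5 = 24/35.
Numerically: ≈ 0.685714.
(Since a = 5 > μ = 3.428571, the bound 24/35 is < 1 and informative.)

P[X ≥ 5] ≤ 24/35 ≈ 0.685714.


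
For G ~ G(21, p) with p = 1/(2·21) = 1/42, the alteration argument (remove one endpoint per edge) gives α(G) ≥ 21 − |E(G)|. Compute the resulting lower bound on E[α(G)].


E[|E(G)|] = C(21, 2)·p = 210 · (1/42) = 5.
E[α(G)] ≥ n − E[|E(G)|] = 21 − 5 = 16.
Numerically: ≈ 16.000.
(This is only a lower bound; the true E[α(G)] may be larger.)

E[α(G)] ≥ 16 ≈ 16.000.


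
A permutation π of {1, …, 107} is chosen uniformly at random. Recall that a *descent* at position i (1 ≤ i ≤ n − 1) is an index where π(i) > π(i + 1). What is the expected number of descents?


Write X = Σ X_I over i = 1, …, 106, with X_I the indicator of one descent.
There are 106 indicators.
For each fixed i, the pair (π(i), π(i+1)) is a uniformly random ordered pair of distinct values from {1, …, 107}; by symmetry P[π(i) > π(i+1)] = 1/2.
By linearity: E[X] = 106 · (1/2) = (107 − 1) · (1/2) = 53 ≈ 53.000000.

E[X] = 53 = 53.000000.


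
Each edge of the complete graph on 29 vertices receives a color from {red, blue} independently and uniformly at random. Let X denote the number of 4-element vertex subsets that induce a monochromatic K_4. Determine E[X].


Let X = Σ_S X_S over the C(29, 4) = 23751 subsets S of size 4, where X_S = 1 if the K_4 on S is monochromatic.
For a fixed S, the K_4 on S has C(4, 2) = 6 edges. P[all 6 edges red] = (1/2)^6, and likewise for blue, so P[monochromatic] = 2·(1/2)^6 = 2^{1 − 6} = 1/32.
By linearity of expectation: E[X] = C(29, 4) · 2^{1 − 6} = 23751 · 1/32 = 23751/32.
Numerically: E[X] ≈ 742.2188.

E[X] = C(29,4)·2^(1−C(4,2)) = 23751/32 ≈ 742.2188.


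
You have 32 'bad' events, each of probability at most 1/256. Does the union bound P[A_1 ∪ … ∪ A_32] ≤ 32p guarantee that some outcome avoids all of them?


Union bound: P[∪_{i=1}^{32} A_i] ≤ Σ_i P[A_i] ≤ 32·p = 32·(1/256) = 1/8.
Numerically: 1/8 ≈ 0.1250000.
Is 1/8 < 1? YES.
Since P[∪ A_i] ≤ 1/8 < 1, the complement has P[∩ A_i^c] ≥ 1 − 1/8 = 7/8 > 0, so some outcome avoids every A_i.

32·p = 1/8 ≈ 0.1250000; existence CERTIFIED by the union bound.


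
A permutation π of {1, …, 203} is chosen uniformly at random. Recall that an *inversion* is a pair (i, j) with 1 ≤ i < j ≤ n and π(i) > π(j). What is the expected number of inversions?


Write X = Σ X_I over the C(203, 2) = 20503 pairs i < j, with X_I the indicator of one inversion.
There are 20503 indicators.
For each fixed pair i < j, the values π(i) and π(j) are two distinct elements of {1, …, 203} in uniformly random order; by symmetry P[π(i) > π(j)] = 1/2.
By linearity: E[X] = 20503 · (1/2) = C(203, 2) · (1/2) = 20503/2 = 20503/2 ≈ 10251.5000.

E[X] = 20503/2 = 10251.5000.


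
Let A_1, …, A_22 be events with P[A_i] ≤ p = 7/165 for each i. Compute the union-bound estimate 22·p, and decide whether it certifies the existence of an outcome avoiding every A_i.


Union bound: P[∪_{i=1}^{22} A_i] ≤ Σ_i P[A_i] ≤ 22·p = 22·(7/165) = 14/15.
Numerically: 14/15 ≈ 0.93333.
Is 14/15 < 1? YES.
Since P[∪ A_i] ≤ 14/15 < 1, the complement has P[∩ A_i^c] ≥ 1 − 14/15 = 1/15 > 0, so some outcome avoids every A_i.

22·p = 14/15 ≈ 0.93333; existence CERTIFIED by the union bound.


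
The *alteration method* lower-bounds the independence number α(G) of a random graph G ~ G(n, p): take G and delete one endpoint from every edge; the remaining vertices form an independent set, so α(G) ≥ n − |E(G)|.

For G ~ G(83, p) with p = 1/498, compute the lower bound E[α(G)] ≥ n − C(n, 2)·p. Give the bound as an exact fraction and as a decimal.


E[|E(G)|] = C(83, 2)·p = 3403 · (1/498) = 41/6.
E[α(G)] ≥ n − E[|E(G)|] = 83 − 41/6 = 457/6.
Numerically: ≈ 76.166667.
(This is only a lower bound; the true E[α(G)] may be larger.)

E[α(G)] ≥ 457/6 ≈ 76.166667.


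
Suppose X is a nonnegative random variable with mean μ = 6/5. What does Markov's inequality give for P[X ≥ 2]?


μ = E[X] = 6/5, a = 2.
Markov: P[X ≥ 2] ≤ μ/a = (6/5)/2 = 3/5.
Numerically: ≈ 0.600000.
(Since a = 2 > μ = 1.200000, the bound 3/5 is < 1 and informative.)

P[X ≥ 2] ≤ 3/5 ≈ 0.600000.


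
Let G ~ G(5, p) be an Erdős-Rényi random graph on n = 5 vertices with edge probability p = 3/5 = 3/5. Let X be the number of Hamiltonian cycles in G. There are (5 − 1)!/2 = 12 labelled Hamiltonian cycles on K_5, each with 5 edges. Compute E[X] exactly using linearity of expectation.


K_5 has (5 − 1)!/2 = 12 labelled Hamiltonian cycles.
For each such Hamiltonian cycle H, let X_H = 1 if all 5 edges of H are present in G. Then P[X_H = 1] = p^{5} = (3/5)^{5} = 243/3125.
By linearity of expectation: E[X] = Σ_H E[X_H] = 12 · p^{5} = 12 · 243/3125 = 2916/3125.
Numerically: E[X] ≈ 0.933.

E[X] = 12 · (3/5)^{5} = 2916/3125 ≈ 0.933.


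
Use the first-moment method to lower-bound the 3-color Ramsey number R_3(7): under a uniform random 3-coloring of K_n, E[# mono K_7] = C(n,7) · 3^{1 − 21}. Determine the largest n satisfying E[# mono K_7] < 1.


We need C(n, 7) · 3^{1 − 21} < 1, i.e. C(n, 7) < 3^{21 − 1} = 3486784401.
Check values of n near the boundary:
  n = 76: C(76, 7) = 2186189400; 2186189400 < 3486784401? YES
  n = 77: C(77, 7) = 2404808340; 2404808340 < 3486784401? YES
  n = 78: C(78, 7) = 2641902120; 2641902120 < 3486784401? YES
  n = 79: C(79, 7) = 2898753715; 2898753715 < 3486784401? YES
  n = 80: C(80, 7) = 3176716400; 3176716400 < 3486784401? YES
  n = 81: C(81, 7) = 3477216600; 3477216600 < 3486784401? YES
  n = 82: C(82, 7) = 3801756816; 3801756816 < 3486784401? NO
  n = 83: C(83, 7) = 4151918628; 4151918628 < 3486784401? NO
The largest n with C(n, 7) < 3486784401 is n = 81 (where E[X] = 42928600/43046721 ≈ 0.9973). Hence R_3(7) > 81, i.e. R_3(7) ≥ 82.

Largest n = 81; hence R_3(7) > 81.


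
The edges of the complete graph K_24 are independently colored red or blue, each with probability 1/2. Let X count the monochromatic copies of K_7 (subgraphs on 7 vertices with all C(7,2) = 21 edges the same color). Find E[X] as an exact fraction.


Let X = Σ_S X_S over the C(24, 7) = 346104 subsets S of size 7, where X_S = 1 if the K_7 on S is monochromatic.
For a fixed S, the K_7 on S has C(7, 2) = 21 edges. P[all 21 edges red] = (1/2)^21, and likewise for blue, so P[monochromatic] = 2·(1/2)^21 = 2^{1 − 21} = 1/1048576.
By linearity of expectation: E[X] = C(24, 7) · 2^{1 − 21} = 346104 · 1/1048576 = 43263/131072.
Numerically: E[X] ≈ 0.330070.

E[X] = C(24,7)·2^(1−C(7,2)) = 43263/131072 ≈ 0.330070.


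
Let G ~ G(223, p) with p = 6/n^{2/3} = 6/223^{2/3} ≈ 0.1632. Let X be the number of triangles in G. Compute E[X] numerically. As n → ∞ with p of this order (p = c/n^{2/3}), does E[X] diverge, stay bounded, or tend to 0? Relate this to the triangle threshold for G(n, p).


Number of potential triangles: C(223, 3) = 1823471.
Each occurs with probability p³ ≈ (0.1632)³ ≈ 4.343542e-03.
By linearity: E[X] = C(223, 3)·p³ ≈ 1823471 · 4.343542e-03 ≈ 7920.3229.
Since α = 2/3 < 1, p = c/n^{2/3} ≫ 1/n is above the triangle threshold p ~ 1/n. Asymptotically E[X] ~ (c³/6)·n^{3(1−α)} = (6³/6)·n^{1} → ∞; triangles are abundant w.h.p.

E[X] ≈ 7920.3229; in regime p = Θ(1/n^{2/3}) E[X] diverges (above the triangle threshold p ~ 1/n).


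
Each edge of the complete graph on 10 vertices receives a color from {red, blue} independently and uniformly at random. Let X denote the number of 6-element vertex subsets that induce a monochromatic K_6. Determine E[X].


Let X = Σ_S X_S over the C(10, 6) = 210 subsets S of size 6, where X_S = 1 if the K_6 on S is monochromatic.
For a fixed S, the K_6 on S has C(6, 2) = 15 edges. P[all 15 edges red] = (1/2)^15, and likewise for blue, so P[monochromatic] = 2·(1/2)^15 = 2^{1 − 15} = 1/16384.
By linearity: E[X] = C(10, 6) · 2^{1 − 15} = 210 · 1/16384 = 105/8192.
Numerically: E[X] ≈ 0.013.

E[X] = C(10,6)·2^(1−C(6,2)) = 105/8192 ≈ 0.013.


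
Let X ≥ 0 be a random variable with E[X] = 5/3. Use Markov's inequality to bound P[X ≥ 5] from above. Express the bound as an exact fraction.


μ = E[X] = 5/3, a = 5.
Markov: P[X ≥ 5] ≤ μ/a = (5/3)/5 = 1/3.
Numerically: ≈ 0.333333.
(Since a = 5 > μ = 1.666667, the bound 1/3 is < 1 and informative.)

P[X ≥ 5] ≤ 1/3 ≈ 0.333333.


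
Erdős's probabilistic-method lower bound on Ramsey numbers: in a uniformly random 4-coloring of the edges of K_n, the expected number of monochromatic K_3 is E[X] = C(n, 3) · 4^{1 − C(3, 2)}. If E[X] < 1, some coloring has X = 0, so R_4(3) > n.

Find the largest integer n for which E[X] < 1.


We need C(n, 3) · 4^{1 − 3} < 1, i.e. C(n, 3) < 4^{3 − 1} = 16.
Check values of n near the boundary:
  n = 4: C(4, 3) = 4; 4 < 16? YES
  n = 5: C(5, 3) = 10; 10 < 16? YES
  n = 6: C(6, 3) = 20; 20 < 16? NO
The largest n with C(n, 3) < 16 is n = 5 (where E[X] = 5/8 ≈ 0.6250). Hence R_4(3) > 5, i.e. R_4(3) ≥ 6.

Largest n = 5; hence R_4(3) > 5.


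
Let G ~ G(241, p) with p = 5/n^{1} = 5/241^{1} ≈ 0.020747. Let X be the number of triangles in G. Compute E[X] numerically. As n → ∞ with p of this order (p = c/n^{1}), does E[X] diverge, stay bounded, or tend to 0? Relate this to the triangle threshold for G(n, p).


Number of potential triangles: C(241, 3) = 2303960.
Each occurs with probability p³ ≈ (0.020747)³ ≈ 8.9301527e-06.
By linearity: E[X] = C(241, 3)·p³ ≈ 2303960 · 8.9301527e-06 ≈ 20.57471.
Here α = 1, so p = 5/n is exactly at the triangle threshold p ~ 1/n. Asymptotically E[X] → c³/6 = 5³/6 = 125/6 ≈ 20.83333, a bounded constant. In this regime the triangle count is asymptotically Poisson(c³/6).

E[X] ≈ 20.57471; in regime p = Θ(1/n^{1}) E[X] stays bounded (at the triangle threshold p ~ 1/n).


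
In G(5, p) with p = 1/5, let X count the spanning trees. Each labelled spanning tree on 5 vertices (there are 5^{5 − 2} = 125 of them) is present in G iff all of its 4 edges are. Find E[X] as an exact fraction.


K_5 has 5^{5 − 2} = 125 labelled spanning trees.
For each such spanning tree H, let X_H = 1 if all 4 edges of H are present in G. Then P[X_H = 1] = p^{4} = (1/5)^{4} = 1/625.
By linearity of expectation: E[X] = Σ_H E[X_H] = 125 · p^{4} = 125 · 1/625 = 1/5.
Numerically: E[X] ≈ 0.2.

E[X] = 125 · (1/5)^{4} = 1/5 ≈ 0.2.


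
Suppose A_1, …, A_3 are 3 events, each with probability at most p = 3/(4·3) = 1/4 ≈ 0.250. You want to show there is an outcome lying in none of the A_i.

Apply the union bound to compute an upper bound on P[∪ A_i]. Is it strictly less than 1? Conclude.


Union bound: P[∪_{i=1}^{3} A_i] ≤ Σ_i P[A_i] ≤ 3·p = 3·(1/4) = 3/4.
Numerically: 3/4 ≈ 0.750.
Is 3/4 < 1? YES.
Since P[∪ A_i] ≤ 3/4 < 1, the complement has P[∩ A_i^c] ≥ 1 − 3/4 = 1/4 > 0, so some outcome avoids every A_i.

3·p = 3/4 ≈ 0.750; existence CERTIFIED by the union bound.


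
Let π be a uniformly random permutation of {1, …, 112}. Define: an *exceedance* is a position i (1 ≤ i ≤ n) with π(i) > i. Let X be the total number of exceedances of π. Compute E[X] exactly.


Write X = Σ_{i=1}^{112} X_i, where X_i = 1_{π(i) > i}.
For each fixed i, π(i) is uniform over {1, …, 112} (marginal of a uniform permutation), so P[π(i) > i] = (n − i)/n. Summing: Σ_{i=1}^{112} (n − i)/n = (0 + 1 + … + 111)/112 = 112(112 − 1)/(2·112) = (112 − 1)/2.
Hence E[X] = Σ_{i=1}^{112} (112 − i)/112 = 111/2 ≈ 55.5000.

E[X] = 111/2 = 55.5000.


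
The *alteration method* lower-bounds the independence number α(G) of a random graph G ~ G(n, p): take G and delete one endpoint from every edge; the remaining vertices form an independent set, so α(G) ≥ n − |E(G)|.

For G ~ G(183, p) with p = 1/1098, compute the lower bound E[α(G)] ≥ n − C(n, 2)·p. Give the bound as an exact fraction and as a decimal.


E[|E(G)|] = C(183, 2)·p = 16653 · (1/1098) = 91/6.
E[α(G)] ≥ n − E[|E(G)|] = 183 − 91/6 = 1007/6.
Numerically: ≈ 167.8333.
(This is only a lower bound; the true E[α(G)] may be larger.)

E[α(G)] ≥ 1007/6 ≈ 167.8333.


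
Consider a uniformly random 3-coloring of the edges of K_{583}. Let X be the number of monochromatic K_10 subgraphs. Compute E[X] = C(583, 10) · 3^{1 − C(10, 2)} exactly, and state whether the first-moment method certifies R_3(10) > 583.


E[X] = C(583, 10) · 3^{1 − 45} = 1156690232601431494120 · 3^{−44} = 1156690232601431494120/984770902183611232881.
As a reduced fraction: E[X] = 1156690232601431494120/984770902183611232881 ≈ 1.1746.
Is E[X] < 1? NO.
Since E[X] ≥ 1, the first-moment bound is inconclusive at n = 583; it does NOT by itself certify R_3(10) > 583.

E[X] = 1156690232601431494120/984770902183611232881 ≈ 1.1746; E[X] ≥ 1; first-moment method inconclusive here.


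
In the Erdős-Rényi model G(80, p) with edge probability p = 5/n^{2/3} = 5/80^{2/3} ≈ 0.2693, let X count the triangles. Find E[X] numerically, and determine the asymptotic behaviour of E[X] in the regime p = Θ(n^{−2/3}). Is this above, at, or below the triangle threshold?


Number of potential triangles: C(80, 3) = 82160.
Each occurs with probability p³ ≈ (0.2693)³ ≈ 1.953125e-02.
By linearity: E[X] = C(80, 3)·p³ ≈ 82160 · 1.953125e-02 ≈ 1604.6875.
Since α = 2/3 < 1, p = c/n^{2/3} ≫ 1/n is above the triangle threshold p ~ 1/n. Asymptotically E[X] ~ (c³/6)·n^{3(1−α)} = (5³/6)·n^{1} → ∞; triangles are abundant w.h.p.

E[X] ≈ 1604.6875; in regime p = Θ(1/n^{2/3}) E[X] diverges (above the triangle threshold p ~ 1/n).


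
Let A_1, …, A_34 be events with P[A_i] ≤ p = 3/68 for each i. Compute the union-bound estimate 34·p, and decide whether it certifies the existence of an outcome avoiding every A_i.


Union bound: P[∪_{i=1}^{34} A_i] ≤ Σ_i P[A_i] ≤ 34·p = 34·(3/68) = 3/2.
Numerically: 3/2 ≈ 1.5000000.
Is 3/2 < 1? NO.
Since the bound 3/2 is ≥ 1, the union bound is uninformative here; it does NOT by itself certify existence.

34·p = 3/2 ≈ 1.5000000; existence NOT certified by the union bound.


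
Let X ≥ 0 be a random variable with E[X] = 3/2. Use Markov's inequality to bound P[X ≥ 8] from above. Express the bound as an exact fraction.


μ = E[X] = 3/2, a = 8.
Markov: P[X ≥ 8] ≤ μ/a = (3/2)/8 = 3/16.
Numerically: ≈ 0.18750.
(Since a = 8 > μ = 1.50000, the bound 3/16 is < 1 and informative.)

P[X ≥ 8] ≤ 3/16 ≈ 0.18750.


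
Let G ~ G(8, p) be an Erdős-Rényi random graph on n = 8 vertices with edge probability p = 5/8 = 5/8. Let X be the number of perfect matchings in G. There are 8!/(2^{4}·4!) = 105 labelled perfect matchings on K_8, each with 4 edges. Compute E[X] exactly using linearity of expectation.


K_8 has 8!/(2^{4}·4!) = 105 labelled perfect matchings.
For each such perfect matching H, let X_H = 1 if all 4 edges of H are present in G. Then P[X_H = 1] = p^{4} = (5/8)^{4} = 625/4096.
By linearity: E[X] = Σ_H E[X_H] = 105 · p^{4} = 105 · 625/4096 = 65625/4096.
Numerically: E[X] ≈ 16.022.

E[X] = 105 · (5/8)^{4} = 65625/4096 ≈ 16.022.


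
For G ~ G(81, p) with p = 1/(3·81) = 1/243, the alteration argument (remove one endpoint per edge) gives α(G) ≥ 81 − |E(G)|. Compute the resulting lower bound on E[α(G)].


E[|E(G)|] = C(81, 2)·p = 3240 · (1/243) = 40/3.
E[α(G)] ≥ n − E[|E(G)|] = 81 − 40/3 = 203/3.
Numerically: ≈ 67.66667.
(This is only a lower bound; the true E[α(G)] may be larger.)

E[α(G)] ≥ 203/3 ≈ 67.66667.


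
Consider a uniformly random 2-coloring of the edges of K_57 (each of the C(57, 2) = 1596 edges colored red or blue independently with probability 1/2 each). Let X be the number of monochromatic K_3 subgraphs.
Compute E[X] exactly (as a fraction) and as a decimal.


Let X = Σ_S X_S over the C(57, 3) = 29260 subsets S of size 3, where X_S = 1 if the K_3 on S is monochromatic.
For a fixed S, the K_3 on S has C(3, 2) = 3 edges. P[all 3 edges red] = (1/2)^3, and likewise for blue, so P[monochromatic] = 2·(1/2)^3 = 2^{1 − 3} = 1/4.
Summing: E[X] = C(57, 3) · 2^{1 − 3} = 29260 · 1/4 = 7315.
Numerically: E[X] ≈ 7315.0000.

E[X] = C(57,3)·2^(1−C(3,2)) = 7315 ≈ 7315.0000.


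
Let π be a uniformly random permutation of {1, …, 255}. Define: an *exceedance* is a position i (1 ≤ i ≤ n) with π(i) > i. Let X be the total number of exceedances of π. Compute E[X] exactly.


Write X = Σ_{i=1}^{255} X_i, where X_i = 1_{π(i) > i}.
For each fixed i, π(i) is uniform over {1, …, 255} (marginal of a uniform permutation), so P[π(i) > i] = (n − i)/n. Summing: Σ_{i=1}^{255} (n − i)/n = (0 + 1 + … + 254)/255 = 255(255 − 1)/(2·255) = (255 − 1)/2.
Hence E[X] = Σ_{i=1}^{255} (255 − i)/255 = 127 ≈ 127.0000.

E[X] = 127 = 127.0000.


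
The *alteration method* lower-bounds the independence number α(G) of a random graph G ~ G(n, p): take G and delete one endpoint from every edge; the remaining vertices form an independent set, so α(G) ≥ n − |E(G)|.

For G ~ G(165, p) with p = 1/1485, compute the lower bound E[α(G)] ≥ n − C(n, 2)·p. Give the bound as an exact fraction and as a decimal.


E[|E(G)|] = C(165, 2)·p = 13530 · (1/1485) = 82/9.
E[α(G)] ≥ n − E[|E(G)|] = 165 − 82/9 = 1403/9.
Numerically: ≈ 155.889.
(This is only a lower bound; the true E[α(G)] may be larger.)

E[α(G)] ≥ 1403/9 ≈ 155.889.


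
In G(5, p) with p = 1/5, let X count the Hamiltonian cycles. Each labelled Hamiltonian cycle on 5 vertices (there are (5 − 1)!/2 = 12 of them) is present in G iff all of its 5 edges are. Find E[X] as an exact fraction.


K_5 has (5 − 1)!/2 = 12 labelled Hamiltonian cycles.
For each such Hamiltonian cycle H, let X_H = 1 if all 5 edges of H are present in G. Then P[X_H = 1] = p^{5} = (1/5)^{5} = 1/3125.
Summing the indicators: E[X] = Σ_H E[X_H] = 12 · p^{5} = 12 · 1/3125 = 12/3125.
Numerically: E[X] ≈ 0.00384.

E[X] = 12 · (1/5)^{5} = 12/3125 ≈ 0.00384.


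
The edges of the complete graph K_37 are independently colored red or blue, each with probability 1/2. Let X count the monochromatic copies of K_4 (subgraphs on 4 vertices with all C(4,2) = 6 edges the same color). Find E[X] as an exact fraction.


Let X = Σ_S X_S over the C(37, 4) = 66045 subsets S of size 4, where X_S = 1 if the K_4 on S is monochromatic.
For a fixed S, the K_4 on S has C(4, 2) = 6 edges. P[all 6 edges red] = (1/2)^6, and likewise for blue, so P[monochromatic] = 2·(1/2)^6 = 2^{1 − 6} = 1/32.
Summing: E[X] = C(37, 4) · 2^{1 − 6} = 66045 · 1/32 = 66045/32.
Numerically: E[X] ≈ 2063.90625.

E[X] = C(37,4)·2^(1−C(4,2)) = 66045/32 ≈ 2063.90625.


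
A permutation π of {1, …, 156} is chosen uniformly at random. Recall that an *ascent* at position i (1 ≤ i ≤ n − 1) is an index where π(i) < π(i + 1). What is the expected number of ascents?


Write X = Σ X_I over i = 1, …, 155, with X_I the indicator of one ascent.
There are 155 indicators.
For each fixed i, the pair (π(i), π(i+1)) is a uniformly random ordered pair of distinct values from {1, …, 156}; by symmetry P[π(i) < π(i+1)] = 1/2.
By linearity: E[X] = 155 · (1/2) = (156 − 1) · (1/2) = 155/2 ≈ 77.5000.

E[X] = 155/2 = 77.5000.


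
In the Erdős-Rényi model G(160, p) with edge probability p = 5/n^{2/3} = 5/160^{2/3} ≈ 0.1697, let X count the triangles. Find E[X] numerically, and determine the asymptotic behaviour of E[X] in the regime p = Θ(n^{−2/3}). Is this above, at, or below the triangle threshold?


Number of potential triangles: C(160, 3) = 669920.
Each occurs with probability p³ ≈ (0.1697)³ ≈ 4.882813e-03.
By linearity: E[X] = C(160, 3)·p³ ≈ 669920 · 4.882813e-03 ≈ 3271.0938.
Since α = 2/3 < 1, p = c/n^{2/3} ≫ 1/n is above the triangle threshold p ~ 1/n. Asymptotically E[X] ~ (c³/6)·n^{3(1−α)} = (5³/6)·n^{1} → ∞; triangles are abundant w.h.p.

E[X] ≈ 3271.0938; in regime p = Θ(1/n^{2/3}) E[X] diverges (above the triangle threshold p ~ 1/n).


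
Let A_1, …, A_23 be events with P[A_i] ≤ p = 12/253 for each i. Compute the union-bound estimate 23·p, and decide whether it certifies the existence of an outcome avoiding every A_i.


Union bound: P[∪_{i=1}^{23} A_i] ≤ Σ_i P[A_i] ≤ 23·p = 23·(12/253) = 12/11.
Numerically: 12/11 ≈ 1.09091.
Is 12/11 < 1? NO.
Since the bound 12/11 is ≥ 1, the union bound is uninformative here; it does NOT by itself certify existence.

23·p = 12/11 ≈ 1.09091; existence NOT certified by the union bound.


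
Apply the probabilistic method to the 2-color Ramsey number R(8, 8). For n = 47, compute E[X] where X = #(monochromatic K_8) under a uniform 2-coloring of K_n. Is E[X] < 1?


E[X] = C(47, 8) · 2^{1 − 28} = 314457495 · 2^{−27} = 314457495/134217728.
As a reduced fraction: E[X] = 314457495/134217728 ≈ 2.3428909.
Is E[X] < 1? NO.
Since E[X] ≥ 1, the first-moment bound is inconclusive at n = 47; it does NOT by itself certify R(8, 8) > 47.

E[X] = 314457495/134217728 ≈ 2.3428909; E[X] ≥ 1; first-moment method inconclusive here.


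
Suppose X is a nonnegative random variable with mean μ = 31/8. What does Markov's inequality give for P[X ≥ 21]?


μ = E[X] = 31/8, a = 21.
Markov: P[X ≥ 21] ≤ μ/a = (31/8)/21 = 31/168.
Numerically: ≈ 0.18452.
(Since a = 21 > μ = 3.87500, the bound 31/168 is < 1 and informative.)

P[X ≥ 21] ≤ 31/168 ≈ 0.18452.


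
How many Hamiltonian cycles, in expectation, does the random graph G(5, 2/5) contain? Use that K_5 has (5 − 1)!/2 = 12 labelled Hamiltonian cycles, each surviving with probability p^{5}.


K_5 has (5 − 1)!/2 = 12 labelled Hamiltonian cycles.
For each such Hamiltonian cycle H, let X_H = 1 if all 5 edges of H are present in G. Then P[X_H = 1] = p^{5} = (2/5)^{5} = 32/3125.
By linearity: E[X] = Σ_H E[X_H] = 12 · p^{5} = 12 · 32/3125 = 384/3125.
Numerically: E[X] ≈ 0.12288.

E[X] = 12 · (2/5)^{5} = 384/3125 ≈ 0.12288.


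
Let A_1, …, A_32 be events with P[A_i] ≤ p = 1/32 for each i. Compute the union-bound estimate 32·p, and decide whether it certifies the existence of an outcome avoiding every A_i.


Union bound: P[∪_{i=1}^{32} A_i] ≤ Σ_i P[A_i] ≤ 32·p = 32·(1/32) = 1.
Numerically: 1 ≈ 1.000000.
Is 1 < 1? NO.
Since the bound 1 is ≥ 1, the union bound is uninformative here; it does NOT by itself certify existence.

32·p = 1 ≈ 1.000000; existence NOT certified by the union bound.


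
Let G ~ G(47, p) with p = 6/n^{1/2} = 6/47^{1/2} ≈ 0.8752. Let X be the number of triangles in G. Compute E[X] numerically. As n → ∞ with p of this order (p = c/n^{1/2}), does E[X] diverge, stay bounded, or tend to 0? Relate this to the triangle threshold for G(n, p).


Number of potential triangles: C(47, 3) = 16215.
Each occurs with probability p³ ≈ (0.8752)³ ≈ 6.703583e-01.
By linearity: E[X] = C(47, 3)·p³ ≈ 16215 · 6.703583e-01 ≈ 10869.8592.
Since α = 1/2 < 1, p = c/n^{1/2} ≫ 1/n is above the triangle threshold p ~ 1/n. Asymptotically E[X] ~ (c³/6)·n^{3(1−α)} = (6³/6)·n^{1.5} → ∞; triangles are abundant w.h.p.

E[X] ≈ 10869.8592; in regime p = Θ(1/n^{1/2}) E[X] diverges (above the triangle threshold p ~ 1/n).


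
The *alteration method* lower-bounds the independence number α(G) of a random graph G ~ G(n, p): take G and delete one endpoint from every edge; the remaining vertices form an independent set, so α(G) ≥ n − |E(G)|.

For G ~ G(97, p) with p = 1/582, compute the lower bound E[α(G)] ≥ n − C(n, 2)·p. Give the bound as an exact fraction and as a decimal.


E[|E(G)|] = C(97, 2)·p = 4656 · (1/582) = 8.
E[α(G)] ≥ n − E[|E(G)|] = 97 − 8 = 89.
Numerically: ≈ 89.0000.
(This is only a lower bound; the true E[α(G)] may be larger.)

E[α(G)] ≥ 89 ≈ 89.0000.


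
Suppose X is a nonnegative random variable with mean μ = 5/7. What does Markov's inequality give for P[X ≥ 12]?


μ = E[X] = 5/7, a = 12.
Markov: P[X ≥ 12] ≤ μ/a = (5/7)/12 = 5/84.
Numerically: ≈ 0.060.
(Since a = 12 > μ = 0.714, the bound 5/84 is < 1 and informative.)

P[X ≥ 12] ≤ 5/84 ≈ 0.060.


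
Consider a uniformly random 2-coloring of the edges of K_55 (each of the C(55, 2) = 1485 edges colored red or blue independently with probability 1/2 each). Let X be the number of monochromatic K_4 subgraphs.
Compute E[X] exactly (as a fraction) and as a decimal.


Let X = Σ_S X_S over the C(55, 4) = 341055 subsets S of size 4, where X_S = 1 if the K_4 on S is monochromatic.
For a fixed S, the K_4 on S has C(4, 2) = 6 edges. P[all 6 edges red] = (1/2)^6, and likewise for blue, so P[monochromatic] = 2·(1/2)^6 = 2^{1 − 6} = 1/32.
By linearity of expectation: E[X] = C(55, 4) · 2^{1 − 6} = 341055 · 1/32 = 341055/32.
Numerically: E[X] ≈ 10657.96875.

E[X] = C(55,4)·2^(1−C(4,2)) = 341055/32 ≈ 10657.96875.
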